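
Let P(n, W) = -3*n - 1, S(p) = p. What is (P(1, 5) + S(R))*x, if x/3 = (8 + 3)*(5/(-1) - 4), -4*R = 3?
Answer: 5643/4 ≈ 1410.8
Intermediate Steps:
R = -¾ (R = -¼*3 = -¾ ≈ -0.75000)
x = -297 (x = 3*((8 + 3)*(5/(-1) - 4)) = 3*(11*(5*(-1) - 4)) = 3*(11*(-5 - 4)) = 3*(11*(-9)) = 3*(-99) = -297)
P(n, W) = -1 - 3*n
(P(1, 5) + S(R))*x = ((-1 - 3*1) - ¾)*(-297) = ((-1 - 3) - ¾)*(-297) = (-4 - ¾)*(-297) = -19/4*(-297) = 5643/4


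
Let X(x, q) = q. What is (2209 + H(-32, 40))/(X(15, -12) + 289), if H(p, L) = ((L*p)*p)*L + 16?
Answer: 1640625/277 ≈ 5922.8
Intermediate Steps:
H(p, L) = 16 + L²*p² (H(p, L) = (L*p²)*L + 16 = L²*p² + 16 = 16 + L²*p²)
(2209 + H(-32, 40))/(X(15, -12) + 289) = (2209 + (16 + 40²*(-32)²))/(-12 + 289) = (2209 + (16 + 1600*1024))/277 = (2209 + (16 + 1638400))*(1/277) = (2209 + 1638416)*(1/277) = 1640625*(1/277) = 1640625/277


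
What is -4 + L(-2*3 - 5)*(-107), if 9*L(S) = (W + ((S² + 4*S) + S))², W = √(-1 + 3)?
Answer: -466342/9 - 4708*√2/3 ≈ -54035.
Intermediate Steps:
W = √2 ≈ 1.4142
L(S) = (√2 + S² + 5*S)²/9 (L(S) = (√2 + ((S² + 4*S) + S))²/9 = (√2 + (S² + 5*S))²/9 = (√2 + S² + 5*S)²/9)
-4 + L(-2*3 - 5)*(-107) = -4 + ((√2 + (-2*3 - 5)² + 5*(-2*3 - 5))²/9)*(-107) = -4 + ((√2 + (-6 - 5)² + 5*(-6 - 5))²/9)*(-107) = -4 + ((√2 + (-11)² + 5*(-11))²/9)*(-107) = -4 + ((√2 + 121 - 55)²/9)*(-107) = -4 + ((66 + √2)²/9)*(-107) = -4 - 107*(66 + √2)²/9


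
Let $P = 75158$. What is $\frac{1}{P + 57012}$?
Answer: $\frac{1}{132170} \approx 7.566 \cdot 10^{-6}$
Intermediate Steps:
$\frac{1}{P + 57012} = \frac{1}{75158 + 57012} = \frac{1}{132170}$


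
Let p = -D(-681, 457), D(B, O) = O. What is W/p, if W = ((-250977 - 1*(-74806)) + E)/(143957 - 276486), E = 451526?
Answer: 275355/60565753 ≈ 0.0045464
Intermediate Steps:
W = -275355/132529 (W = ((-250977 - 1*(-74806)) + 451526)/(143957 - 276486) = ((-250977 + 74806) + 451526)/(-132529) = (-176171 + 451526)*(-1/132529) = 275355*(-1/132529) = -275355/132529 ≈ -2.0777)
p = -457 (p = -1*457 = -457)
W/p = -275355/132529/(-457) = -275355/132529*(-1/457) = 275355/60565753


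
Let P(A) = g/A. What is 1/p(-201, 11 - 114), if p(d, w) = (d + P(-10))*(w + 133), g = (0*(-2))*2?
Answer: -1/6030 ≈ -0.00016584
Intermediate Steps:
g = 0 (g = 0*2 = 0)
P(A) = 0 (P(A) = 0/A = 0)
p(d, w) = d*(133 + w) (p(d, w) = (d + 0)*(w + 133) = d*(133 + w))
1/p(-201, 11 - 114) = 1/(-201*(133 + (11 - 114))) = 1/(-201*(133 - 103)) = 1/(-201*30) = 1/(-6030) = -1/6030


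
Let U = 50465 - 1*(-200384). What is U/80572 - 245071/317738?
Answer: 29979199475/12800393068 ≈ 2.3421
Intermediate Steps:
U = 250849 (U = 50465 + 200384 = 250849)
U/80572 - 245071/317738 = 250849/80572 - 245071/317738 = 29979199475/12800393068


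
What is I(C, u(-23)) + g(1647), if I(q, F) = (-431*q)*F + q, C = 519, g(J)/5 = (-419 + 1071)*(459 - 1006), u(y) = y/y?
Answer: -2006390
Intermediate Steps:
u(y) = 1
g(J) = -1783220 (g(J) = 5*((-419 + 1071)*(459 - 1006)) = 5*(652*(-547)) = 5*(-356644) = -1783220)
I(q, F) = q - 431*F*q (I(q, F) = -431*F*q + q = q - 431*F*q)
I(C, u(-23)) + g(1647) = 519*(1 - 431*1) - 1783220 = 519*(1 - 431) - 1783220 = 519*(-430) - 1783220 = -223170 - 1783220 = -2006390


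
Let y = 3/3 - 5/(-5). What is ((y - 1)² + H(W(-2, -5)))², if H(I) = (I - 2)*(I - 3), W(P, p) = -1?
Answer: 169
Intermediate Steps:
H(I) = (-3 + I)*(-2 + I) (H(I) = (-2 + I)*(-3 + I) = (-3 + I)*(-2 + I))
y = 2 (y = 3*(⅓) - 5*(-⅕) = 1 + 1 = 2)
((y - 1)² + H(W(-2, -5)))² = ((2 - 1)² + (6 + (-1)² - 5*(-1)))² = (1² + (6 + 1 + 5))² = (1 + 12)² = 13² = 169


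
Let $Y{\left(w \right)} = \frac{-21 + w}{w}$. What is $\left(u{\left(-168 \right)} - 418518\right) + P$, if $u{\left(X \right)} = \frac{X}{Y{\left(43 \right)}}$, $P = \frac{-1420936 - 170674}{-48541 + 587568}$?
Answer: $- \frac{2483481995080}{5929297} \approx -4.1885 \cdot 10^{5}$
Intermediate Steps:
$Y{\left(w \right)} = \frac{-21 + w}{w}$
$P = - \frac{1591610}{539027} \approx -2.9527$
$u{\left(X \right)} = \frac{43 X}{22}$ ($u{\left(X \right)} = \frac{X}{\frac{1}{43} \left(-21 + 43\right)} = \frac{X}{\frac{1}{43} \cdot 22} = \frac{X}{\frac{22}{43}} = X \frac{43}{22} = \frac{43 X}{22}$)
$\left(u{\left(-168 \right)} - 418518\right) + P = \left(\frac{43}{22} \left(-168\right) - 418518\right) - \frac{1591610}{539027} = \left(- \frac{3612}{11} - 418518\right) - \frac{1591610}{539027} = - \frac{4607310}{11} - \frac{1591610}{539027} = - \frac{2483481995080}{5929297}$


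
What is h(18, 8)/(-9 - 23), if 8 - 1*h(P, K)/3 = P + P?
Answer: 21/8 ≈ 2.6250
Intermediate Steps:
h(P, K) = 24 - 6*P (h(P, K) = 24 - 3*(P + P) = 24 - 6*P)
h(18, 8)/(-9 - 23) = (24 - 6*18)/(-9 - 23) = (24 - 108)/(-32) = -1/32*(-84) = 21/8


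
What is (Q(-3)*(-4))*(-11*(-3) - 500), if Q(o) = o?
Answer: -5604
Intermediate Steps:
(Q(-3)*(-4))*(-11*(-3) - 500) = (-3*(-4))*(-11*(-3) - 500) = 12*(33 - 500) = 12*(-467) = -5604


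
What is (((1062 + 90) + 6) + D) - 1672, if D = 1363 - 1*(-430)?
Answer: 1279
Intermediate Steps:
D = 1793 (D = 1363 + 430 = 1793)
(((1062 + 90) + 6) + D) - 1672 = (((1062 + 90) + 6) + 1793) - 1672 = ((1152 + 6) + 1793) - 1672 = (1158 + 1793) - 1672 = 2951 - 1672 = 1279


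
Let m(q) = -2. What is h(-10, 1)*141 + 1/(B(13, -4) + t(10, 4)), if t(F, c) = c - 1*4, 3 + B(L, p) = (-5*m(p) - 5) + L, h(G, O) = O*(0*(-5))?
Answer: 1/15 ≈ 0.066667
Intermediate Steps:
h(G, O) = 0 (h(G, O) = O*0 = 0)
B(L, p) = 2 + L (B(L, p) = -3 + ((-5*(-2) - 5) + L) = -3 + ((10 - 5) + L) = -3 + (5 + L) = 2 + L)
t(F, c) = -4 + c (t(F, c) = c - 4 = -4 + c)
h(-10, 1)*141 + 1/(B(13, -4) + t(10, 4)) = 0*141 + 1/((2 + 13) + (-4 + 4)) = 0 + 1/(15 + 0) = 0 + 1/15 = 1/15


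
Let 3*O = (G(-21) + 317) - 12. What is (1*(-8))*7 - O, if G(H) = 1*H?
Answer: -452/3 ≈ -150.67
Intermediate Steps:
G(H) = H
O = 284/3 (O = ((-21 + 317) - 12)/3 = (296 - 12)/3 = (⅓)*284 = 284/3 ≈ 94.667)
(1*(-8))*7 - O = (1*(-8))*7 - 1*284/3 = -8*7 - 284/3 = -56 - 284/3 = -452/3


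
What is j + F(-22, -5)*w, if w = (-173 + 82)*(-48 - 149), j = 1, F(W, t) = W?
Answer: -394393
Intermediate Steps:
w = 17927 (w = -91*(-197) = 17927)
j + F(-22, -5)*w = 1 - 22*17927 = 1 - 394394 = -394393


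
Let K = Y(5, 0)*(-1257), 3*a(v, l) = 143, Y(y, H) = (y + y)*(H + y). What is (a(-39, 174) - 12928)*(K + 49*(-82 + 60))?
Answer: 2470241848/3 ≈ 8.2341e+8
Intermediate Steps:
Y(y, H) = 2*y*(H + y) (Y(y, H) = (2*y)*(H + y) = 2*y*(H + y))
a(v, l) = 143/3 (a(v, l) = (⅓)*143 = 143/3)
K = -62850 (K = (2*5*(0 + 5))*(-1257) = (2*5*5)*(-1257) = 50*(-1257) = -62850)
(a(-39, 174) - 12928)*(K + 49*(-82 + 60)) = (143/3 - 12928)*(-62850 + 49*(-82 + 60)) = -38641*(-62850 + 49*(-22))/3 = -38641*(-62850 - 1078)/3 = -38641/3*(-63928) = 2470241848/3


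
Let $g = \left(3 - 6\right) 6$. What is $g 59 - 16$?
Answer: $-1078$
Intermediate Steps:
$g = -18$ ($g = \left(-3\right) 6 = -18$)
$g 59 - 16 = \left(-18\right) 59 - 16 = -1062 - 16 = -1078$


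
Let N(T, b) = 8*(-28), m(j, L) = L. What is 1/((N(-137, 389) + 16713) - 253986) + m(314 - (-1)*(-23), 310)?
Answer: 73624069/237497 ≈ 310.00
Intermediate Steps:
N(T, b) = -224
1/((N(-137, 389) + 16713) - 253986) + m(314 - (-1)*(-23), 310) = 1/((-224 + 16713) - 253986) + 310 = 1/(16489 - 253986) + 310 = 1/(-237497) + 310 = -1/237497 + 310 = 73624069/237497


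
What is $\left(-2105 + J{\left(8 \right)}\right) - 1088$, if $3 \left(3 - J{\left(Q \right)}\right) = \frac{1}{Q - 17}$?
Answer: $- \frac{86129}{27} \approx -3190.0$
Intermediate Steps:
$J{\left(Q \right)} = 3 - \frac{1}{3 \left(-17 + Q\right)}$ ($J{\left(Q \right)} = 3 - \frac{1}{3 \left(Q - 17\right)} = 3 - \frac{1}{3 \left(-17 + Q\right)}$)
$\left(-2105 + J{\left(8 \right)}\right) - 1088 = \left(-2105 + \frac{-154 + 9 \cdot 8}{3 \left(-17 + 8\right)}\right) - 1088 = \left(-2105 + \frac{-154 + 72}{3 \left(-9\right)}\right) - 1088 = \left(-2105 + \frac{1}{3} \left(- \frac{1}{9}\right) \left(-82\right)\right) - 1088 = \left(-2105 + \frac{82}{27}\right) - 1088 = - \frac{56753}{27} - 1088 = - \frac{86129}{27}$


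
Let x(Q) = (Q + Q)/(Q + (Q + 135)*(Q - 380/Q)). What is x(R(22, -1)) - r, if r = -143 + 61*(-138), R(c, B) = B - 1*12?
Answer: 218930115/25573 ≈ 8561.0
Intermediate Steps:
R(c, B) = -12 + B (R(c, B) = B - 12 = -12 + B)
r = -8561 (r = -143 - 8418 = -8561)
x(Q) = 2*Q/(Q + (135 + Q)*(Q - 380/Q)) (x(Q) = (2*Q)/(Q + (135 + Q)*(Q - 380/Q)) = 2*Q/(Q + (135 + Q)*(Q - 380/Q)))
x(R(22, -1)) - r = 2*(-12 - 1)**2/(-51300 + (-12 - 1)**3 - 380*(-12 - 1) + 136*(-12 - 1)**2) - 1*(-8561) = 2*(-13)**2/(-51300 + (-13)**3 - 380*(-13) + 136*(-13)**2) + 8561 = 2*169/(-51300 - 2197 + 4940 + 136*169) + 8561 = 2*169/(-51300 - 2197 + 4940 + 22984) + 8561 = 2*169/(-25573) + 8561 = 2*169*(-1/25573) + 8561 = -338/25573 + 8561 = 218930115/25573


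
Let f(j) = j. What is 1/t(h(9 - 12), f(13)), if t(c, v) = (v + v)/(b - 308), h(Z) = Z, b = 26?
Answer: -141/13 ≈ -10.846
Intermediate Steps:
t(c, v) = -v/141 (t(c, v) = (v + v)/(26 - 308) = (2*v)/(-282) = (2*v)*(-1/282) = -v/141)
1/t(h(9 - 12), f(13)) = 1/(-1/141*13) = 1/(-13/141) = -141/13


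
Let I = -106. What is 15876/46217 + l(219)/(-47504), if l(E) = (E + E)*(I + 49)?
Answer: 954013563/1097746184 ≈ 0.86907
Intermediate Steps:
l(E) = -114*E (l(E) = (E + E)*(-106 + 49) = (2*E)*(-57) = -114*E)
15876/46217 + l(219)/(-47504) = 15876/46217 - 114*219/(-47504) = 15876*(1/46217) - 24966*(-1/47504) = 15876/46217 + 12483/23752 = 954013563/1097746184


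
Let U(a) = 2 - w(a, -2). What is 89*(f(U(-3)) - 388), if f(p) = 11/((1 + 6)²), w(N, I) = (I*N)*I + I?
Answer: -1691089/49 ≈ -34512.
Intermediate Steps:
w(N, I) = I + N*I² (w(N, I) = N*I² + I = I + N*I²)
U(a) = 4 - 4*a (U(a) = 2 - (-2)*(1 - 2*a) = 2 - (-2 + 4*a) = 2 + (2 - 4*a) = 4 - 4*a)
f(p) = 11/49 (f(p) = 11/(7²) = 11/49)
89*(f(U(-3)) - 388) = 89*(11/49 - 388) = 89*(-19001/49) = -1691089/49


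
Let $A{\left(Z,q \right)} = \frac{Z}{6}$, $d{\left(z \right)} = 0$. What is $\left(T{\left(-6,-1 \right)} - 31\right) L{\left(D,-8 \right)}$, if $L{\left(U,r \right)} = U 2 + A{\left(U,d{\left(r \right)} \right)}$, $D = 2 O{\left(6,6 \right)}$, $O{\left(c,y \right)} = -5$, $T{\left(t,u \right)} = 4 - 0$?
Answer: $585$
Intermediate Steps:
$T{\left(t,u \right)} = 4$ ($T{\left(t,u \right)} = 4 + 0 = 4$)
$D = -10$ ($D = 2 \left(-5\right) = -10$)
$A{\left(Z,q \right)} = \frac{Z}{6}$ ($A{\left(Z,q \right)} = Z \frac{1}{6} = \frac{Z}{6}$)
$L{\left(U,r \right)} = \frac{13 U}{6}$ ($L{\left(U,r \right)} = U 2 + \frac{U}{6} = 2 U + \frac{U}{6} = \frac{13 U}{6}$)
$\left(T{\left(-6,-1 \right)} - 31\right) L{\left(D,-8 \right)} = \left(4 - 31\right) \frac{13}{6} \left(-10\right) = \left(-27\right) \left(- \frac{65}{3}\right) = 585$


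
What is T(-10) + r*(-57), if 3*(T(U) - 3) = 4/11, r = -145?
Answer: 272848/33 ≈ 8268.1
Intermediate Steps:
T(U) = 103/33 (T(U) = 3 + (4/11)/3 = 3 + (4*(1/11))/3 = 3 + (1/3)*(4/11) = 3 + 4/33 = 103/33)
T(-10) + r*(-57) = 103/33 - 145*(-57) = 103/33 + 8265 = 272848/33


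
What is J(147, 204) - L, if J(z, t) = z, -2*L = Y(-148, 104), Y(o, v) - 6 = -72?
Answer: 114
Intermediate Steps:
Y(o, v) = -66 (Y(o, v) = 6 - 72 = -66)
L = 33 (L = -½*(-66) = 33)
J(147, 204) - L = 147 - 1*33 = 147 - 33 = 114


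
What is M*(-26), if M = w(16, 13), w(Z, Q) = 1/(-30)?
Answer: 13/15 ≈ 0.86667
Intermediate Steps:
w(Z, Q) = -1/30
M = -1/30 ≈ -0.033333
M*(-26) = -1/30*(-26) = 13/15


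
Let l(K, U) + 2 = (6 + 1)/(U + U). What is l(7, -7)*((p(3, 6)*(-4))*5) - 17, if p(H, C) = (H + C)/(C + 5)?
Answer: 263/11 ≈ 23.909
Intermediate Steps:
l(K, U) = -2 + 7/(2*U) (l(K, U) = -2 + (6 + 1)/(U + U) = -2 + 7/((2*U)) = -2 + 7*(1/(2*U)) = -2 + 7/(2*U))
p(H, C) = (C + H)/(5 + C)
l(7, -7)*((p(3, 6)*(-4))*5) - 17 = (-2 + (7/2)/(-7))*((((6 + 3)/(5 + 6))*(-4))*5) - 17 = (-2 + (7/2)*(-⅐))*(((9/11)*(-4))*5) - 17 = (-2 - ½)*((((1/11)*9)*(-4))*5) - 17 = -5*(9/11)*(-4)*5/2 - 17 = -(-90)*5/11 - 17 = -5/2*(-180/11) - 17 = 450/11 - 17 = 263/11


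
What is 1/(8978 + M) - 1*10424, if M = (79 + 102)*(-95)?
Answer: -85654009/8217 ≈ -10424.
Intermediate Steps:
M = -17195 (M = 181*(-95) = -17195)
1/(8978 + M) - 1*10424 = 1/(8978 - 17195) - 1*10424 = 1/(-8217) - 10424 = -1/8217 - 10424 = -85654009/8217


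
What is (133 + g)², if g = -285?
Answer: 23104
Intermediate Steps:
(133 + g)² = (133 - 285)² = (-152)² = 23104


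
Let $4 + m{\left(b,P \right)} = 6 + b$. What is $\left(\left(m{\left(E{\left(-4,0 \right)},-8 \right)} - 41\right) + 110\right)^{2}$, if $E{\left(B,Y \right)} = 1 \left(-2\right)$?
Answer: $4761$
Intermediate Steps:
$E{\left(B,Y \right)} = -2$
$m{\left(b,P \right)} = 2 + b$ ($m{\left(b,P \right)} = -4 + \left(6 + b\right) = 2 + b$)
$\left(\left(m{\left(E{\left(-4,0 \right)},-8 \right)} - 41\right) + 110\right)^{2} = \left(\left(\left(2 - 2\right) - 41\right) + 110\right)^{2} = \left(\left(0 - 41\right) + 110\right)^{2} = \left(-41 + 110\right)^{2} = 69^{2} = 4761$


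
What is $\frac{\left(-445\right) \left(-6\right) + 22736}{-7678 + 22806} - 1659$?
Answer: $- \frac{12535973}{7564} \approx -1657.3$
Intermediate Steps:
$\frac{\left(-445\right) \left(-6\right) + 22736}{-7678 + 22806} - 1659 = \frac{2670 + 22736}{15128} - 1659 = 25406 \cdot \frac{1}{15128} - 1659 = \frac{12703}{7564} - 1659 = - \frac{12535973}{7564}$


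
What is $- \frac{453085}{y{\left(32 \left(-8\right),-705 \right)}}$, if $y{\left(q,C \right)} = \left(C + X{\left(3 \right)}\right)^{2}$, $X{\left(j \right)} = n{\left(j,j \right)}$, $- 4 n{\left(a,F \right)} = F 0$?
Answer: $- \frac{90617}{99405} \approx -0.91159$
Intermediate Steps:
$n{\left(a,F \right)} = 0$ ($n{\left(a,F \right)} = - \frac{F 0}{4} = \left(- \frac{1}{4}\right) 0 = 0$)
$X{\left(j \right)} = 0$
$y{\left(q,C \right)} = C^{2}$ ($y{\left(q,C \right)} = \left(C + 0\right)^{2} = C^{2}$)
$- \frac{453085}{y{\left(32 \left(-8\right),-705 \right)}} = - \frac{453085}{\left(-705\right)^{2}} = - \frac{453085}{497025} = \left(-453085\right) \frac{1}{497025} = - \frac{90617}{99405}$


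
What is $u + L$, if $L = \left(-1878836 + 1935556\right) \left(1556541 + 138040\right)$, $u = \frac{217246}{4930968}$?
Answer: $\frac{236974024049919503}{2465484} \approx 9.6117 \cdot 10^{10}$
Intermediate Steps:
$u = \frac{108623}{2465484}$ ($u = 217246 \cdot \frac{1}{4930968} = \frac{108623}{2465484} \approx 0.044057$)
$L = 96116634320$ ($L = 56720 \cdot 1694581 = 96116634320$)
$u + L = \frac{108623}{2465484} + 96116634320 = \frac{236974024049919503}{2465484}$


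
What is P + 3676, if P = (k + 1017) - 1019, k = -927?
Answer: 2747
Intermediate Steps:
P = -929 (P = (-927 + 1017) - 1019 = 90 - 1019 = -929)
P + 3676 = -929 + 3676 = 2747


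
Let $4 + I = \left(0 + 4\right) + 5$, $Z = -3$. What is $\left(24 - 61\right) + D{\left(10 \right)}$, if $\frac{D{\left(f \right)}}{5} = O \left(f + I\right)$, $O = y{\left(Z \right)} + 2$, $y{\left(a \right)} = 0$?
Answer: $113$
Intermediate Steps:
$I = 5$ ($I = -4 + \left(\left(0 + 4\right) + 5\right) = -4 + \left(4 + 5\right) = -4 + 9 = 5$)
$O = 2$ ($O = 0 + 2 = 2$)
$D{\left(f \right)} = 50 + 10 f$ ($D{\left(f \right)} = 5 \cdot 2 \left(f + 5\right) = 5 \cdot 2 \left(5 + f\right) = 5 \left(10 + 2 f\right) = 50 + 10 f$)
$\left(24 - 61\right) + D{\left(10 \right)} = \left(24 - 61\right) + \left(50 + 10 \cdot 10\right) = -37 + \left(50 + 100\right) = -37 + 150 = 113$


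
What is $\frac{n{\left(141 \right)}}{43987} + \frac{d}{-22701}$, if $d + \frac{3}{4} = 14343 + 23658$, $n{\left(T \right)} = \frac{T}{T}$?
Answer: $- \frac{2228659061}{1331398516} \approx -1.6739$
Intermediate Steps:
$n{\left(T \right)} = 1$
$d = \frac{152001}{4}$ ($d = - \frac{3}{4} + \left(14343 + 23658\right) = - \frac{3}{4} + 38001 = \frac{152001}{4} \approx 38000.0$)
$\frac{n{\left(141 \right)}}{43987} + \frac{d}{-22701} = 1 \cdot \frac{1}{43987} + \frac{152001}{4 \left(-22701\right)} = 1 \cdot \frac{1}{43987} + \frac{152001}{4} \left(- \frac{1}{22701}\right) = \frac{1}{43987} - \frac{50667}{30268} = - \frac{2228659061}{1331398516}$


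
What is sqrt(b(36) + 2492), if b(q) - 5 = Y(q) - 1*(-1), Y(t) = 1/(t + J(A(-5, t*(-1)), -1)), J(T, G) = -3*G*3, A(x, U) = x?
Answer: sqrt(562055)/15 ≈ 49.980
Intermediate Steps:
J(T, G) = -9*G
Y(t) = 1/(9 + t) (Y(t) = 1/(t - 9*(-1)) = 1/(t + 9) = 1/(9 + t))
b(q) = 6 + 1/(9 + q) (b(q) = 5 + (1/(9 + q) - 1*(-1)) = 5 + (1/(9 + q) + 1) = 5 + (1 + 1/(9 + q)) = 6 + 1/(9 + q))
sqrt(b(36) + 2492) = sqrt((55 + 6*36)/(9 + 36) + 2492) = sqrt((55 + 216)/45 + 2492) = sqrt((1/45)*271 + 2492) = sqrt(271/45 + 2492) = sqrt(112411/45) = sqrt(562055)/15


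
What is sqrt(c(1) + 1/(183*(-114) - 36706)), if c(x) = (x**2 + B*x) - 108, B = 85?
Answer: I*sqrt(4556856206)/14392 ≈ 4.6904*I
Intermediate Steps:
c(x) = -108 + x**2 + 85*x (c(x) = (x**2 + 85*x) - 108 = -108 + x**2 + 85*x)
sqrt(c(1) + 1/(183*(-114) - 36706)) = sqrt((-108 + 1**2 + 85*1) + 1/(183*(-114) - 36706)) = sqrt((-108 + 1 + 85) + 1/(-20862 - 36706)) = sqrt(-22 + 1/(-57568)) = sqrt(-22 - 1/57568) = sqrt(-1266497/57568) = I*sqrt(4556856206)/14392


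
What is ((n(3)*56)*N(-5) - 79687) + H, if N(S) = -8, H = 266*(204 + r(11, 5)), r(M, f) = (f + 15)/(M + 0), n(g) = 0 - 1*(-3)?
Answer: -289117/11 ≈ -26283.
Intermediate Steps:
n(g) = 3 (n(g) = 0 + 3 = 3)
r(M, f) = (15 + f)/M
H = 602224/11 (H = 266*(204 + (15 + 5)/11) = 266*(204 + (1/11)*20) = 266*(204 + 20/11) = 266*(2264/11) = 602224/11 ≈ 54748.)
((n(3)*56)*N(-5) - 79687) + H = ((3*56)*(-8) - 79687) + 602224/11 = (168*(-8) - 79687) + 602224/11 = (-1344 - 79687) + 602224/11 = -81031 + 602224/11 = -289117/11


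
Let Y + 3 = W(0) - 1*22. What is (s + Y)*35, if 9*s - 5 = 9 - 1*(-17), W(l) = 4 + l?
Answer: -5530/9 ≈ -614.44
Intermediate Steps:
Y = -21 (Y = -3 + ((4 + 0) - 1*22) = -3 + (4 - 22) = -3 - 18 = -21)
s = 31/9 (s = 5/9 + (9 - 1*(-17))/9 = 5/9 + (9 + 17)/9 = 5/9 + (⅑)*26 = 5/9 + 26/9 = 31/9 ≈ 3.4444)
(s + Y)*35 = (31/9 - 21)*35 = -158/9*35 = -5530/9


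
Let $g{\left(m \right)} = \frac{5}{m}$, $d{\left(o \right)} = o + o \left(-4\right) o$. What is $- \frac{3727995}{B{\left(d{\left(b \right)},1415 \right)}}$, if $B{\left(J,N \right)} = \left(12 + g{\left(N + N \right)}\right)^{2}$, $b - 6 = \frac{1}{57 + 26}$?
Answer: $- \frac{1194285566220}{46144849} \approx -25881.0$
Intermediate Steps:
$b = \frac{499}{83}$ ($b = 6 + \frac{1}{57 + 26} = 6 + \frac{1}{83} = \frac{499}{83} \approx 6.012$)
$d{\left(o \right)} = o - 4 o^{2}$ ($d{\left(o \right)} = o + - 4 o o = o - 4 o^{2}$)
$B{\left(J,N \right)} = \left(12 + \frac{5}{2 N}\right)^{2}$ ($B{\left(J,N \right)} = \left(12 + \frac{5}{N + N}\right)^{2} = \left(12 + \frac{5}{2 N}\right)^{2}$)
$- \frac{3727995}{B{\left(d{\left(b \right)},1415 \right)}} = - \frac{3727995}{\frac{1}{4} \cdot \frac{1}{2002225} \left(5 + 24 \cdot 1415\right)^{2}} = - \frac{3727995}{\frac{1}{4} \cdot \frac{1}{2002225} \left(5 + 33960\right)^{2}} = - \frac{3727995}{\frac{1}{4} \cdot \frac{1}{2002225} \cdot 33965^{2}} = - \frac{3727995}{\frac{1}{4} \cdot \frac{1}{2002225} \cdot 1153621225} = - \frac{3727995}{\frac{46144849}{320356}} = \left(-3727995\right) \frac{320356}{46144849} = - \frac{1194285566220}{46144849}$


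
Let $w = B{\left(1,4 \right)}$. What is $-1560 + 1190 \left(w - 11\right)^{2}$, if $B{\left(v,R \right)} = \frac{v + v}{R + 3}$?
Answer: $\frac{945330}{7} \approx 1.3505 \cdot 10^{5}$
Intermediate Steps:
$B{\left(v,R \right)} = \frac{2 v}{3 + R}$
$w = \frac{2}{7}$ ($w = 2 \cdot 1 \frac{1}{3 + 4} = 2 \cdot 1 \cdot \frac{1}{7} = \frac{2}{7} \approx 0.28571$)
$-1560 + 1190 \left(w - 11\right)^{2} = -1560 + 1190 \left(\frac{2}{7} - 11\right)^{2} = -1560 + 1190 \left(- \frac{75}{7}\right)^{2} = -1560 + 1190 \cdot \frac{5625}{49} = -1560 + \frac{956250}{7} = \frac{945330}{7}$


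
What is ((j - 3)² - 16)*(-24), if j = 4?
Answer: 360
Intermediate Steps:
((j - 3)² - 16)*(-24) = ((4 - 3)² - 16)*(-24) = (1² - 16)*(-24) = (1 - 16)*(-24) = -15*(-24) = 360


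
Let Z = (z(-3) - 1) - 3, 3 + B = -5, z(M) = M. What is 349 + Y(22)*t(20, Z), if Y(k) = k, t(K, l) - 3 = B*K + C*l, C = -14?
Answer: -949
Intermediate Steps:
B = -8 (B = -3 - 5 = -8)
Z = -7 (Z = (-3 - 1) - 3 = -4 - 3 = -7)
t(K, l) = 3 - 14*l - 8*K (t(K, l) = 3 + (-8*K - 14*l) = 3 + (-14*l - 8*K) = 3 - 14*l - 8*K)
349 + Y(22)*t(20, Z) = 349 + 22*(3 - 14*(-7) - 8*20) = 349 + 22*(3 + 98 - 160) = 349 + 22*(-59) = 349 - 1298 = -949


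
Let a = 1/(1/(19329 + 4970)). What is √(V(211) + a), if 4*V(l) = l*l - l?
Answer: √141506/2 ≈ 188.09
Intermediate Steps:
V(l) = -l/4 + l²/4 (V(l) = (l*l - l)/4 = (l² - l)/4 = -l/4 + l²/4)
a = 24299 (a = 1/(1/24299) = 24299)
√(V(211) + a) = √((¼)*211*(-1 + 211) + 24299) = √((¼)*211*210 + 24299) = √(22155/2 + 24299) = √(70753/2) = √141506/2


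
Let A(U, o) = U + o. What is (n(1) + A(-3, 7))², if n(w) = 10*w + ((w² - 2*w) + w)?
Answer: 196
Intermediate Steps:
n(w) = w² + 9*w (n(w) = 10*w + (w² - w) = w² + 9*w)
(n(1) + A(-3, 7))² = (1*(9 + 1) + (-3 + 7))² = (1*10 + 4)² = (10 + 4)² = 14² = 196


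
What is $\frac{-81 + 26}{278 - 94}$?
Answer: $- \frac{55}{184} \approx -0.29891$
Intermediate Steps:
$\frac{-81 + 26}{278 - 94} = - \frac{55}{184}$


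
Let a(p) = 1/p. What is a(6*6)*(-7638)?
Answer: -1273/6 ≈ -212.17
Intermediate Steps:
a(6*6)*(-7638) = -7638/(6*6) = -7638/36 = (1/36)*(-7638) = -1273/6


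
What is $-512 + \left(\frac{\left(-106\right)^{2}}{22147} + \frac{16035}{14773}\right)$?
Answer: $- \frac{166993830499}{327177631} \approx -510.41$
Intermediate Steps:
$-512 + \left(\frac{\left(-106\right)^{2}}{22147} + \frac{16035}{14773}\right) = -512 + \left(11236 \cdot \frac{1}{22147} + 16035 \cdot \frac{1}{14773}\right) = -512 + \left(\frac{11236}{22147} + \frac{16035}{14773}\right) = -512 + \frac{521116573}{327177631} = - \frac{166993830499}{327177631}$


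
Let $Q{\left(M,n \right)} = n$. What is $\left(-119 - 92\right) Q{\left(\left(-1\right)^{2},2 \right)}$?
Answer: $-422$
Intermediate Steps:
$\left(-119 - 92\right) Q{\left(\left(-1\right)^{2},2 \right)} = \left(-119 - 92\right) 2 = \left(-211\right) 2 = -422$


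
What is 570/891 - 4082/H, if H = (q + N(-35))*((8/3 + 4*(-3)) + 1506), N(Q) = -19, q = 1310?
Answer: 548857519/860793615 ≈ 0.63762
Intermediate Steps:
H = 5796590/3 (H = (1310 - 19)*((8/3 + 4*(-3)) + 1506) = 1291*((8*(⅓) - 12) + 1506) = 1291*((8/3 - 12) + 1506) = 1291*(-28/3 + 1506) = 1291*(4490/3) = 5796590/3 ≈ 1.9322e+6)
570/891 - 4082/H = 570/891 - 4082/5796590/3 = 570*(1/891) - 4082*3/5796590 = 190/297 - 6123/2898295 = 548857519/860793615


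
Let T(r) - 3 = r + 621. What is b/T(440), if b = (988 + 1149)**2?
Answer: 4566769/1064 ≈ 4292.1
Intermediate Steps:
T(r) = 624 + r (T(r) = 3 + (r + 621) = 3 + (621 + r) = 624 + r)
b = 4566769 (b = 2137**2 = 4566769)
b/T(440) = 4566769/(624 + 440) = 4566769/1064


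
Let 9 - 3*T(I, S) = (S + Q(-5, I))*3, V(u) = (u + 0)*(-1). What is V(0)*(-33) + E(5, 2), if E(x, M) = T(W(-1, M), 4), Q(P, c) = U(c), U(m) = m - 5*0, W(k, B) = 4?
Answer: -5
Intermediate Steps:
V(u) = -u (V(u) = u*(-1) = -u)
U(m) = m (U(m) = m + 0 = m)
Q(P, c) = c
T(I, S) = 3 - I - S (T(I, S) = 3 - (S + I)*3/3 = 3 - (I + S)*3/3 = 3 - (3*I + 3*S)/3 = 3 + (-I - S) = 3 - I - S)
E(x, M) = -5 (E(x, M) = 3 - 1*4 - 1*4 = 3 - 4 - 4 = -5)
V(0)*(-33) + E(5, 2) = -1*0*(-33) - 5 = 0*(-33) - 5 = 0 - 5 = -5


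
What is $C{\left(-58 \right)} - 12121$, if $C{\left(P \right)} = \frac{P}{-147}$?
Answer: $- \frac{1781729}{147} \approx -12121.0$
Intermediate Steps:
$C{\left(P \right)} = - \frac{P}{147}$ ($C{\left(P \right)} = P \left(- \frac{1}{147}\right) = - \frac{P}{147}$)
$C{\left(-58 \right)} - 12121 = \left(- \frac{1}{147}\right) \left(-58\right) - 12121 = \frac{58}{147} - 12121 = - \frac{1781729}{147}$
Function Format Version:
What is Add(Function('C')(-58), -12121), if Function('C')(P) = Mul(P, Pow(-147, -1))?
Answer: Rational(-1781729, 147) ≈ -12121.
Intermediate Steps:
Function('C')(P) = Mul(Rational(-1, 147), P) (Function('C')(P) = Mul(P, Rational(-1, 147)) = Mul(Rational(-1, 147), P))
Add(Function('C')(-58), -12121) = Add(Mul(Rational(-1, 147), -58), -12121) = Add(Rational(58, 147), -12121) = Rational(-1781729, 147)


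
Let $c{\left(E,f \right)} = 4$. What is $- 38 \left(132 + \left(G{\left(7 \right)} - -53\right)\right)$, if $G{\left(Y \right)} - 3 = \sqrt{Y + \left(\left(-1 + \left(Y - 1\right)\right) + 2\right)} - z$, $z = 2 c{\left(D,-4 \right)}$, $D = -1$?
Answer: $-6840 - 38 \sqrt{14} \approx -6982.2$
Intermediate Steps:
$z = 8$ ($z = 2 \cdot 4 = 8$)
$G{\left(Y \right)} = -5 + \sqrt{2} \sqrt{Y}$ ($G{\left(Y \right)} = 3 + \left(\sqrt{Y + \left(\left(-1 + \left(Y - 1\right)\right) + 2\right)} - 8\right) = 3 + \left(\sqrt{Y + \left(\left(-1 + \left(-1 + Y\right)\right) + 2\right)} - 8\right) = 3 + \left(\sqrt{Y + \left(\left(-2 + Y\right) + 2\right)} - 8\right) = 3 + \left(\sqrt{Y + Y} - 8\right) = 3 + \left(\sqrt{2 Y} - 8\right) = 3 + \left(\sqrt{2} \sqrt{Y} - 8\right) = 3 + \left(-8 + \sqrt{2} \sqrt{Y}\right) = -5 + \sqrt{2} \sqrt{Y}$)
$- 38 \left(132 + \left(G{\left(7 \right)} - -53\right)\right) = - 38 \left(132 - \left(-48 - \sqrt{2} \sqrt{7}\right)\right) = - 38 \left(132 + \left(\left(-5 + \sqrt{14}\right) + 53\right)\right) = - 38 \left(132 + \left(48 + \sqrt{14}\right)\right) = - 38 \left(180 + \sqrt{14}\right) = -6840 - 38 \sqrt{14}$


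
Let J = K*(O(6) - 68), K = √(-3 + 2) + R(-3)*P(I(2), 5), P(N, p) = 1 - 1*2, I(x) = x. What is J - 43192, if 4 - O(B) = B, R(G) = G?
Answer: -43402 - 70*I ≈ -43402.0 - 70.0*I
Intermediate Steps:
P(N, p) = -1 (P(N, p) = 1 - 2 = -1)
O(B) = 4 - B
K = 3 + I (K = √(-3 + 2) - 3*(-1) = √(-1) + 3 = I + 3 = 3 + I ≈ 3.0 + 1.0*I)
J = -210 - 70*I (J = (3 + I)*((4 - 1*6) - 68) = (3 + I)*((4 - 6) - 68) = (3 + I)*(-2 - 68) = (3 + I)*(-70) = -210 - 70*I ≈ -210.0 - 70.0*I)
J - 43192 = (-210 - 70*I) - 43192 = -43402 - 70*I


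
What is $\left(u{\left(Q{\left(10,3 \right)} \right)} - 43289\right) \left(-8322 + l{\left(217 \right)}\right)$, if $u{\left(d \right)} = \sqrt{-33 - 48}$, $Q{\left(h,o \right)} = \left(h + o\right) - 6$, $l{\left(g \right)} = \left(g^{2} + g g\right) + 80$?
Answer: $-3720083504 + 773424 i \approx -3.7201 \cdot 10^{9} + 7.7342 \cdot 10^{5} i$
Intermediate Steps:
$l{\left(g \right)} = 80 + 2 g^{2}$ ($l{\left(g \right)} = \left(g^{2} + g^{2}\right) + 80 = 2 g^{2} + 80 = 80 + 2 g^{2}$)
$Q{\left(h,o \right)} = -6 + h + o$
$u{\left(d \right)} = 9 i$ ($u{\left(d \right)} = \sqrt{-81} = 9 i$)
$\left(u{\left(Q{\left(10,3 \right)} \right)} - 43289\right) \left(-8322 + l{\left(217 \right)}\right) = \left(9 i - 43289\right) \left(-8322 + \left(80 + 2 \cdot 217^{2}\right)\right) = \left(-43289 + 9 i\right) \left(-8322 + \left(80 + 2 \cdot 47089\right)\right) = \left(-43289 + 9 i\right) \left(-8322 + \left(80 + 94178\right)\right) = \left(-43289 + 9 i\right) \left(-8322 + 94258\right) = \left(-43289 + 9 i\right) 85936 = -3720083504 + 773424 i$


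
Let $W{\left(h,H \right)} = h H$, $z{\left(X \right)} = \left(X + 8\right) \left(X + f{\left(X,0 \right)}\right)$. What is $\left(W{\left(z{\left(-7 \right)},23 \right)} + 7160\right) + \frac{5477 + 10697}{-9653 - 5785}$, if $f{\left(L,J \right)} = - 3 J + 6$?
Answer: $\frac{55082416}{7719} \approx 7136.0$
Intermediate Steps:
$f{\left(L,J \right)} = 6 - 3 J$
$z{\left(X \right)} = \left(6 + X\right) \left(8 + X\right)$ ($z{\left(X \right)} = \left(X + 8\right) \left(X + \left(6 - 0\right)\right) = \left(8 + X\right) \left(X + \left(6 + 0\right)\right) = \left(8 + X\right) \left(X + 6\right) = \left(8 + X\right) \left(6 + X\right) = \left(6 + X\right) \left(8 + X\right)$)
$W{\left(h,H \right)} = H h$
$\left(W{\left(z{\left(-7 \right)},23 \right)} + 7160\right) + \frac{5477 + 10697}{-9653 - 5785} = \left(23 \left(48 + \left(-7\right)^{2} + 14 \left(-7\right)\right) + 7160\right) + \frac{5477 + 10697}{-9653 - 5785} = \left(23 \left(48 + 49 - 98\right) + 7160\right) + \frac{16174}{-15438} = \left(23 \left(-1\right) + 7160\right) + 16174 \left(- \frac{1}{15438}\right) = \left(-23 + 7160\right) - \frac{8087}{7719} = 7137 - \frac{8087}{7719} = \frac{55082416}{7719}$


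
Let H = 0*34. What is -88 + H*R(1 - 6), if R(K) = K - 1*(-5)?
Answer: -88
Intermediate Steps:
H = 0
R(K) = 5 + K (R(K) = K + 5 = 5 + K)
-88 + H*R(1 - 6) = -88 + 0*(5 + (1 - 6)) = -88 + 0*(5 - 5) = -88 + 0*0 = -88 + 0 = -88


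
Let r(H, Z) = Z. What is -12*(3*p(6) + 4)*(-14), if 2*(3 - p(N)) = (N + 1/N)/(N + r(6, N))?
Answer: 4109/2 ≈ 2054.5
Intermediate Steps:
p(N) = 3 - (N + 1/N)/(4*N) (p(N) = 3 - (N + 1/N)/(2*(N + N)) = 3 - (N + 1/N)/(2*(2*N)) = 3 - (N + 1/N)*1/(2*N)/2 = 3 - (N + 1/N)/(4*N))
-12*(3*p(6) + 4)*(-14) = -12*(3*(11/4 - ¼/6²) + 4)*(-14) = -12*(3*(11/4 - ¼*1/36) + 4)*(-14) = -12*(3*(11/4 - 1/144) + 4)*(-14) = -12*(3*(395/144) + 4)*(-14) = -12*(395/48 + 4)*(-14) = -12*587/48*(-14) = -587/4*(-14) = 4109/2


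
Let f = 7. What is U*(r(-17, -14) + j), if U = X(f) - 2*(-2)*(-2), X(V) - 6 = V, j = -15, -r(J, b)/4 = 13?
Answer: -335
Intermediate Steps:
r(J, b) = -52 (r(J, b) = -4*13 = -52)
X(V) = 6 + V
U = 5 (U = (6 + 7) - 2*(-2)*(-2) = 13 + 4*(-2) = 13 - 8 = 5)
U*(r(-17, -14) + j) = 5*(-52 - 15) = 5*(-67) = -335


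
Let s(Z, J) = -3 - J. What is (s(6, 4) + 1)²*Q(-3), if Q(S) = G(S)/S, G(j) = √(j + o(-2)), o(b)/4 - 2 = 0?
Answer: -12*√5 ≈ -26.833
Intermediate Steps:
o(b) = 8 (o(b) = 8 + 4*0 = 8 + 0 = 8)
G(j) = √(8 + j) (G(j) = √(j + 8) = √(8 + j))
Q(S) = √(8 + S)/S
(s(6, 4) + 1)²*Q(-3) = ((-3 - 1*4) + 1)²*(√(8 - 3)/(-3)) = ((-3 - 4) + 1)²*(-√5/3) = (-7 + 1)²*(-√5/3) = (-6)²*(-√5/3) = 36*(-√5/3) = -12*√5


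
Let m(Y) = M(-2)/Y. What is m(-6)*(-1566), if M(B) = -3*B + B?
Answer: 1044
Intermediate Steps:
M(B) = -2*B
m(Y) = 4/Y (m(Y) = (-2*(-2))/Y = 4/Y)
m(-6)*(-1566) = (4/(-6))*(-1566) = (4*(-1/6))*(-1566) = -2/3*(-1566) = 1044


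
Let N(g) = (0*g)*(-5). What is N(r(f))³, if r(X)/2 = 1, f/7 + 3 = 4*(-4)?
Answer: 0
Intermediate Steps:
f = -133 (f = -21 + 7*(4*(-4)) = -21 + 7*(-16) = -21 - 112 = -133)
r(X) = 2 (r(X) = 2*1 = 2)
N(g) = 0 (N(g) = 0*(-5) = 0)
N(r(f))³ = 0³ = 0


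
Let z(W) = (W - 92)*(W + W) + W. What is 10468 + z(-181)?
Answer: 109113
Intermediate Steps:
z(W) = W + 2*W*(-92 + W) (z(W) = (-92 + W)*(2*W) + W = 2*W*(-92 + W) + W = W + 2*W*(-92 + W))
10468 + z(-181) = 10468 - 181*(-183 + 2*(-181)) = 10468 - 181*(-183 - 362) = 10468 - 181*(-545) = 10468 + 98645 = 109113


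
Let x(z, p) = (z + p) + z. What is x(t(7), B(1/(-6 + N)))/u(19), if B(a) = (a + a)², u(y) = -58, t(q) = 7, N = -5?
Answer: -849/3509 ≈ -0.24195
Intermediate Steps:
B(a) = 4*a² (B(a) = (2*a)² = 4*a²)
x(z, p) = p + 2*z (x(z, p) = (p + z) + z = p + 2*z)
x(t(7), B(1/(-6 + N)))/u(19) = (4*(1/(-6 - 5))² + 2*7)/(-58) = (4*(1/(-11))² + 14)*(-1/58) = (4*(-1/11)² + 14)*(-1/58) = (4*(1/121) + 14)*(-1/58) = (4/121 + 14)*(-1/58) = (1698/121)*(-1/58) = -849/3509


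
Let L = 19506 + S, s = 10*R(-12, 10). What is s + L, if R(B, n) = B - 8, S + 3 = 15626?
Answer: 34929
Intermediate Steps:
S = 15623 (S = -3 + 15626 = 15623)
R(B, n) = -8 + B
s = -200 (s = 10*(-8 - 12) = 10*(-20) = -200)
L = 35129 (L = 19506 + 15623 = 35129)
s + L = -200 + 35129 = 34929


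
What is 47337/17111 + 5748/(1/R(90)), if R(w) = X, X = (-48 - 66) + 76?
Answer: -3737405727/17111 ≈ -2.1842e+5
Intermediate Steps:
X = -38 (X = -114 + 76 = -38)
R(w) = -38
47337/17111 + 5748/(1/R(90)) = 47337/17111 + 5748/(1/(-38)) = 47337*(1/17111) + 5748/(-1/38) = 47337/17111 + 5748*(-38) = 47337/17111 - 218424 = -3737405727/17111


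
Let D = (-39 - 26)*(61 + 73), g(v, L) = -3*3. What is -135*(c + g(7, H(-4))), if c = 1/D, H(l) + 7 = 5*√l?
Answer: 2116557/1742 ≈ 1215.0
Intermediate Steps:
H(l) = -7 + 5*√l
g(v, L) = -9
D = -8710 (D = -65*134 = -8710)
c = -1/8710 (c = 1/(-8710) = -1/8710 ≈ -0.00011481)
-135*(c + g(7, H(-4))) = -135*(-1/8710 - 9) = -135*(-78391/8710) = 2116557/1742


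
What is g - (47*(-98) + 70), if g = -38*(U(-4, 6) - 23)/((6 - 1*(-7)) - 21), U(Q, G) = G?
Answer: 17821/4 ≈ 4455.3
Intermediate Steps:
g = -323/4 (g = -38*(6 - 23)/((6 - 1*(-7)) - 21) = -(-646)/((6 + 7) - 21) = -(-646)/(13 - 21) = -(-646)/(-8) = -(-646)*(-1)/8 = -38*17/8 = -323/4 ≈ -80.750)
g - (47*(-98) + 70) = -323/4 - (47*(-98) + 70) = -323/4 - (-4606 + 70) = -323/4 - 1*(-4536) = -323/4 + 4536 = 17821/4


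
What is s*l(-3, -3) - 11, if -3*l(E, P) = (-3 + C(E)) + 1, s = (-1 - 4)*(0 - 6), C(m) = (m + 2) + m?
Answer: 49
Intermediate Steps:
C(m) = 2 + 2*m (C(m) = (2 + m) + m = 2 + 2*m)
s = 30 (s = -5*(-6) = 30)
l(E, P) = -2*E/3 (l(E, P) = -((-3 + (2 + 2*E)) + 1)/3 = -((-1 + 2*E) + 1)/3 = -2*E/3)
s*l(-3, -3) - 11 = 30*(-⅔*(-3)) - 11 = 30*2 - 11 = 60 - 11 = 49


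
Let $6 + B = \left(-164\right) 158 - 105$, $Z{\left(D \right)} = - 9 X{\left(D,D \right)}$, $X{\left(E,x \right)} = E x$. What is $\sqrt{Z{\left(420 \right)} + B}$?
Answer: $i \sqrt{1613623} \approx 1270.3 i$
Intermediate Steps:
$Z{\left(D \right)} = - 9 D^{2}$ ($Z{\left(D \right)} = - 9 D D = - 9 D^{2}$)
$B = -26023$ ($B = -6 - 26017 = -26023$)
$\sqrt{Z{\left(420 \right)} + B} = \sqrt{- 9 \cdot 420^{2} - 26023} = \sqrt{\left(-9\right) 176400 - 26023} = \sqrt{-1587600 - 26023} = \sqrt{-1613623} = i \sqrt{1613623}$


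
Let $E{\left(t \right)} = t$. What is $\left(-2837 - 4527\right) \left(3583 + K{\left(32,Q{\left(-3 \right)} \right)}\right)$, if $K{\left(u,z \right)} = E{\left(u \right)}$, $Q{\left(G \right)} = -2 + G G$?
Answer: $-26620860$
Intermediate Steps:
$Q{\left(G \right)} = -2 + G^{2}$
$K{\left(u,z \right)} = u$
$\left(-2837 - 4527\right) \left(3583 + K{\left(32,Q{\left(-3 \right)} \right)}\right) = \left(-2837 - 4527\right) \left(3583 + 32\right) = \left(-7364\right) 3615 = -26620860$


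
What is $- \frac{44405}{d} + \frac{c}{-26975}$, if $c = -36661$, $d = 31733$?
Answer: $- \frac{2650874}{65845975} \approx -0.040259$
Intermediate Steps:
$- \frac{44405}{d} + \frac{c}{-26975} = - \frac{44405}{31733} - \frac{36661}{-26975} = \left(-44405\right) \frac{1}{31733} - - \frac{36661}{26975} = - \frac{44405}{31733} + \frac{36661}{26975} = - \frac{2650874}{65845975}$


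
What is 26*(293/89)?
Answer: 7618/89 ≈ 85.595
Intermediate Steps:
26*(293/89) = 7618/89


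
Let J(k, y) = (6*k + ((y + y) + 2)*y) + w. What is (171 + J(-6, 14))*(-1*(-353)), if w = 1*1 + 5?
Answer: 198033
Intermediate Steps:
w = 6 (w = 1 + 5 = 6)
J(k, y) = 6 + 6*k + y*(2 + 2*y) (J(k, y) = (6*k + ((y + y) + 2)*y) + 6 = (6*k + (2*y + 2)*y) + 6 = (6*k + (2 + 2*y)*y) + 6 = (6*k + y*(2 + 2*y)) + 6 = 6 + 6*k + y*(2 + 2*y))
(171 + J(-6, 14))*(-1*(-353)) = (171 + (6 + 2*14 + 2*14**2 + 6*(-6)))*(-1*(-353)) = (171 + (6 + 28 + 2*196 - 36))*353 = (171 + (6 + 28 + 392 - 36))*353 = (171 + 390)*353 = 561*353 = 198033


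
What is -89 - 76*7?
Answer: -621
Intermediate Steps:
-89 - 76*7 = -89 - 38*14 = -89 - 532 = -621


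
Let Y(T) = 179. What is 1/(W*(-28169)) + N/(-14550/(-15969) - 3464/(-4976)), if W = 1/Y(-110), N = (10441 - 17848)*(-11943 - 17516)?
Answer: 6783555319439068207/49967665157 ≈ 1.3576e+8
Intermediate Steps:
N = 218202813 (N = -7407*(-29459) = 218202813)
W = 1/179 ≈ 0.0055866
1/(W*(-28169)) + N/(-14550/(-15969) - 3464/(-4976)) = 1/((1/179)*(-28169)) + 218202813/(-14550/(-15969) - 3464/(-4976)) = 179*(-1/28169) + 218202813/(-14550*(-1/15969) - 3464*(-1/4976)) = -179/28169 + 218202813/(4850/5323 + 433/622) = -179/28169 + 218202813/(5321559/3310906) = -179/28169 + 218202813*(3310906/5321559) = -179/28169 + 240816334259526/1773853 = 6783555319439068207/49967665157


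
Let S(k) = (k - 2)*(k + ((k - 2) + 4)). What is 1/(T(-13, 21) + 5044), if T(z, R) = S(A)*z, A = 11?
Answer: 1/2236 ≈ 0.00044723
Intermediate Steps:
S(k) = (-2 + k)*(2 + 2*k) (S(k) = (-2 + k)*(k + ((-2 + k) + 4)) = (-2 + k)*(k + (2 + k)) = (-2 + k)*(2 + 2*k))
T(z, R) = 216*z (T(z, R) = (-4 - 2*11 + 2*11²)*z = (-4 - 22 + 2*121)*z = (-4 - 22 + 242)*z = 216*z)
1/(T(-13, 21) + 5044) = 1/(216*(-13) + 5044) = 1/(-2808 + 5044) = 1/2236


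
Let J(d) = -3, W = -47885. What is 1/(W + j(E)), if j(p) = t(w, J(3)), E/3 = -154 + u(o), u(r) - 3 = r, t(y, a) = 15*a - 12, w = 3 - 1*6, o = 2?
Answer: -1/47942 ≈ -2.0859e-5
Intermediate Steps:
w = -3 (w = 3 - 6 = -3)
t(y, a) = -12 + 15*a
u(r) = 3 + r
E = -447 (E = 3*(-154 + (3 + 2)) = 3*(-154 + 5) = 3*(-149) = -447)
j(p) = -57 (j(p) = -12 + 15*(-3) = -12 - 45 = -57)
1/(W + j(E)) = 1/(-47885 - 57) = 1/(-47942) = -1/47942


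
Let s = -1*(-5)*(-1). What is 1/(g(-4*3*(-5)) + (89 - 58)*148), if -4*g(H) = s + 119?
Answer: 2/9119 ≈ 0.00021932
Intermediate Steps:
s = -5 (s = 5*(-1) = -5)
g(H) = -57/2 (g(H) = -(-5 + 119)/4 = -¼*114 = -57/2)
1/(g(-4*3*(-5)) + (89 - 58)*148) = 1/(-57/2 + (89 - 58)*148) = 1/(-57/2 + 31*148) = 1/(-57/2 + 4588) = 1/(9119/2) = 2/9119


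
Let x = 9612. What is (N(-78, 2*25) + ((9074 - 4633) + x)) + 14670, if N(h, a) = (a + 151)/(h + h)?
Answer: 1493529/52 ≈ 28722.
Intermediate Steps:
N(h, a) = (151 + a)/(2*h) (N(h, a) = (151 + a)/((2*h)) = (151 + a)*(1/(2*h)) = (151 + a)/(2*h))
(N(-78, 2*25) + ((9074 - 4633) + x)) + 14670 = ((1/2)*(151 + 2*25)/(-78) + ((9074 - 4633) + 9612)) + 14670 = ((1/2)*(-1/78)*(151 + 50) + (4441 + 9612)) + 14670 = ((1/2)*(-1/78)*201 + 14053) + 14670 = (-67/52 + 14053) + 14670 = 730689/52 + 14670 = 1493529/52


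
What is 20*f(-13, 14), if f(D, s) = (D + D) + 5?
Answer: -420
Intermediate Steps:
f(D, s) = 5 + 2*D (f(D, s) = 2*D + 5 = 5 + 2*D)
20*f(-13, 14) = 20*(5 + 2*(-13)) = 20*(5 - 26) = 20*(-21) = -420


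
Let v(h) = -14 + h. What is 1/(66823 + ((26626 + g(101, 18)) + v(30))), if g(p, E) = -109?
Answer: 1/93356 ≈ 1.0712e-5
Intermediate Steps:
1/(66823 + ((26626 + g(101, 18)) + v(30))) = 1/(66823 + ((26626 - 109) + (-14 + 30))) = 1/(66823 + (26517 + 16)) = 1/(66823 + 26533) = 1/93356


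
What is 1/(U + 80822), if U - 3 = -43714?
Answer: 1/37111 ≈ 2.6946e-5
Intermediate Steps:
U = -43711 (U = 3 - 43714 = -43711)
1/(U + 80822) = 1/(-43711 + 80822) = 1/37111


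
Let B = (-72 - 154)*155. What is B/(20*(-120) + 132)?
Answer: 17515/1134 ≈ 15.445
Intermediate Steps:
B = -35030 (B = -226*155 = -35030)
B/(20*(-120) + 132) = -35030/(20*(-120) + 132) = -35030/(-2400 + 132) = -35030/(-2268) = -35030*(-1/2268) = 17515/1134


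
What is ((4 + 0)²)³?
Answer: 4096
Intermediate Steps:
((4 + 0)²)³ = (4²)³ = 16³ = 4096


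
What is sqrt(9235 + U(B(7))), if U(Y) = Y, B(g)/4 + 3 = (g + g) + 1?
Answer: sqrt(9283) ≈ 96.348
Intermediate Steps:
B(g) = -8 + 8*g (B(g) = -12 + 4*((g + g) + 1) = -12 + 4*(2*g + 1) = -12 + 4*(1 + 2*g) = -12 + (4 + 8*g) = -8 + 8*g)
sqrt(9235 + U(B(7))) = sqrt(9235 + (-8 + 8*7)) = sqrt(9235 + (-8 + 56)) = sqrt(9235 + 48) = sqrt(9283)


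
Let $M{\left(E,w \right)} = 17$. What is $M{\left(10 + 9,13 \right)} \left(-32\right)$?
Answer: $-544$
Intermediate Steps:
$M{\left(10 + 9,13 \right)} \left(-32\right) = 17 \left(-32\right) = -544$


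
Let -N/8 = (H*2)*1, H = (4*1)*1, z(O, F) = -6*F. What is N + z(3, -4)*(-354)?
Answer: -8560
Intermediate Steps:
H = 4 (H = 4*1 = 4)
N = -64 (N = -8*4*2 = -64 ≈ -64.000)
N + z(3, -4)*(-354) = -64 - 6*(-4)*(-354) = -64 + 24*(-354) = -64 - 8496 = -8560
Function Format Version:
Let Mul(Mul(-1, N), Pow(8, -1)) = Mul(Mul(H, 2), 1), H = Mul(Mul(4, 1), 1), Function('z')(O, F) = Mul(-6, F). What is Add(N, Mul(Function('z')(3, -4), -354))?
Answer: -8560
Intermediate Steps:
H = 4 (H = Mul(4, 1) = 4)
N = -64 (N = Mul(-8, Mul(Mul(4, 2), 1)) = Mul(-8, Mul(8, 1)) = Mul(-8, 8) = -64)
Add(N, Mul(Function('z')(3, -4), -354)) = Add(-64, Mul(Mul(-6, -4), -354)) = Add(-64, Mul(24, -354)) = Add(-64, -8496) = -8560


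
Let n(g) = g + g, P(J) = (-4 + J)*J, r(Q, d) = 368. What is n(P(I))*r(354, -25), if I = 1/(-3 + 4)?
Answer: -2208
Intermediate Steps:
I = 1 (I = 1/1 = 1)
P(J) = J*(-4 + J)
n(g) = 2*g
n(P(I))*r(354, -25) = (2*(1*(-4 + 1)))*368 = (2*(1*(-3)))*368 = (2*(-3))*368 = -6*368 = -2208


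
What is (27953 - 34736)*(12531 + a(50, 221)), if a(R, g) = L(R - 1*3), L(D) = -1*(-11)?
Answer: -85072386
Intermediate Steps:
L(D) = 11
a(R, g) = 11
(27953 - 34736)*(12531 + a(50, 221)) = (27953 - 34736)*(12531 + 11) = -6783*12542 = -85072386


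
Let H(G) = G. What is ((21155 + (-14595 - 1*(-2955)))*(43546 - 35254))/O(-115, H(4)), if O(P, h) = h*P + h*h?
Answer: -6574865/37 ≈ -1.7770e+5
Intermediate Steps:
O(P, h) = h**2 + P*h (O(P, h) = P*h + h**2 = h**2 + P*h)
((21155 + (-14595 - 1*(-2955)))*(43546 - 35254))/O(-115, H(4)) = ((21155 + (-14595 - 1*(-2955)))*(43546 - 35254))/((4*(-115 + 4))) = ((21155 + (-14595 + 2955))*8292)/((4*(-111))) = ((21155 - 11640)*8292)/(-444) = (9515*8292)*(-1/444) = 78898380*(-1/444) = -6574865/37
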